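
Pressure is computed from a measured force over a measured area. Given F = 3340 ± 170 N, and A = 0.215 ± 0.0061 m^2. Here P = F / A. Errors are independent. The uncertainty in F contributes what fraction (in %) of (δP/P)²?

(δP/P)² = (1·δF/F)² + (-1·δA/A)²
  F term: (1×0.0509)² = 0.00259
  A term: (-1×0.0284)² = 0.000805
Total = 0.00340. Share from F = 0.00259/0.00340 = 0.763.

76.3%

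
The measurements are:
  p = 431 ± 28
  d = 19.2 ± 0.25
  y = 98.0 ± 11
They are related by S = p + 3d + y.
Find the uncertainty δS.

S is a linear combination, so absolute uncertainties add in quadrature:
  (δp)² = 784;  (3·δd)² = 0.562;  (δy)² = 121
δS = √(906) = 30.1

30.1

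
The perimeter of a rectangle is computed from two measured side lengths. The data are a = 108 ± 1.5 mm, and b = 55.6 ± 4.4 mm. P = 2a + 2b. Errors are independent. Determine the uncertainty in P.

Each term contributes (cᵢ δxᵢ)² to (δP)²:
  (2·δa)² = 9.00;  (2·δb)² = 77.4
δP = √(86.4) = 9.30 mm

9.30 mm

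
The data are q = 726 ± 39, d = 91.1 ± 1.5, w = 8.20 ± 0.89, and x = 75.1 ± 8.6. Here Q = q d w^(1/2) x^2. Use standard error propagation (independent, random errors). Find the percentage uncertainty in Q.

24.2%

Products/powers → add relative errors in quadrature, weighted by exponent:
  (1·δq/q)² = (1×0.0537)² = 0.00289;  (1·δd/d)² = (1×0.0165)² = 0.000271;  (½·δw/w)² = (0.5×0.109)² = 0.00295;  (2·δx/x)² = (2×0.115)² = 0.0525
δQ/Q = √(0.0586) = 0.242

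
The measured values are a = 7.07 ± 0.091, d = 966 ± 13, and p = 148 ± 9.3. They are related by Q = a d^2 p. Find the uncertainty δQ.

Since Q is a product/quotient, work with relative uncertainties:
  (1·δa/a)² = (1×0.0129)² = 0.000166;  (2·δd/d)² = (2×0.0135)² = 0.000724;  (1·δp/p)² = (1×0.0628)² = 0.00395
δQ/Q = √(0.00484) = 0.0696
Q = 9.76e+08, so δQ = 0.0696 × 9.76e+08 = 6.79e+07.

6.79e+07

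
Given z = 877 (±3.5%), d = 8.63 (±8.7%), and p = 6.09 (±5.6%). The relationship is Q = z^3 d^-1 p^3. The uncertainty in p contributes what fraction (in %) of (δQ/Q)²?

(δQ/Q)² = (3·δz/z)² + (-1·δd/d)² + (3·δp/p)²
  z term: (3×0.0350)² = 0.0110
  d term: (-1×0.0870)² = 0.00757
  p term: (3×0.0560)² = 0.0282
Total = 0.0468. Share from p = 0.0282/0.0468 = 0.603.

60.3%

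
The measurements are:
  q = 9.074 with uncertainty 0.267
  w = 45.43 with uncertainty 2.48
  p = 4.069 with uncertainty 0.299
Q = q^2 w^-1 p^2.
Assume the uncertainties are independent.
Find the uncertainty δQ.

5.02

Products/powers → add relative errors in quadrature, weighted by exponent:
  (2·δq/q)² = (2×0.0294)² = 0.00346;  (-1·δw/w)² = (-1×0.0546)² = 0.00298;  (2·δp/p)² = (2×0.0735)² = 0.0216
δQ/Q = √(0.0280) = 0.167
Q = 30.01, so δQ = 0.167 × 30.01 = 5.02.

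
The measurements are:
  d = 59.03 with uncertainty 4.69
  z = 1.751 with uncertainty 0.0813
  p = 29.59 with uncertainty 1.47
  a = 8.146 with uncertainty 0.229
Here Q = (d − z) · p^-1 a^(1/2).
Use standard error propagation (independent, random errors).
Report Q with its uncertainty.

5.525 ± 0.535

Let u = d − z = 57.28. δu = √(δd² + δz²) = √(22.0 + 0.00661) = 4.69, so δu/u = 0.0819.
Q is then a monomial in u, p, a:
δQ/Q = √((δu/u)² + (-1·δp/p)² + (½·δa/a)²) = √(0.00671 + 0.00247 + 0.000198) = 0.0968
Q = 5.525, so δQ = 0.0968 × 5.525 = 0.535.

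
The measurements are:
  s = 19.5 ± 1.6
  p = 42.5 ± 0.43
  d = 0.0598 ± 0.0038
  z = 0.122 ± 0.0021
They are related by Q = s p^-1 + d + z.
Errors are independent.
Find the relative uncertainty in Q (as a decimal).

0.0596

Let w = s·p^-1 = 0.459. δw/w = √((1·δs/s)² + (-1·δp/p)²) = √(0.00673 + 0.000102) = 0.0827, so δw = 0.0379.
Q = w + d + z: δQ = √(δw² + δd² + δz²) = √(0.00144 + 1.44e-05 + 4.41e-06) = 0.0382
Q = 0.641, so δQ/Q = 0.0382/0.641 = 0.0596.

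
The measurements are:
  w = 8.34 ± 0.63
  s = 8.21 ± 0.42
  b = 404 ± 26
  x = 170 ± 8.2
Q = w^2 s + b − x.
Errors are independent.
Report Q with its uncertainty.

Let p = w^2·s = 571. δp/p = √((2·δw/w)² + (1·δs/s)²) = √(0.0228 + 0.00262) = 0.160, so δp = 91.1.
Q = p + b − x: δQ = √(δp² + δb² + δx²) = √(8300 + 676 + 67.2) = 95.1
Q = 805.

805 ± 95.1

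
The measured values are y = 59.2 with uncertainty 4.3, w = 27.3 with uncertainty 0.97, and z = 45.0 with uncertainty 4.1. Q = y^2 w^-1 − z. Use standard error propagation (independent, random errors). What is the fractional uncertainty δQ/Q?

Let p = y^2·w^-1 = 128. δp/p = √((2·δy/y)² + (-1·δw/w)²) = √(0.0211 + 0.00126) = 0.150, so δp = 19.2.
Q = p − z: δQ = √(δp² + δz²) = √(369 + 16.8) = 19.6
Q = 83.4, so δQ/Q = 19.6/83.4 = 0.235.

0.235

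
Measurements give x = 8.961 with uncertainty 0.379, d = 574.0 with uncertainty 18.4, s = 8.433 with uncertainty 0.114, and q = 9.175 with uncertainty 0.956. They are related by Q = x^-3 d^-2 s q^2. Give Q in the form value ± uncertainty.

Q is a product of powers, so relative uncertainties combine in quadrature:
  (-3·δx/x)² = (-3×0.0423)² = 0.0161;  (-2·δd/d)² = (-2×0.0321)² = 0.00411;  (1·δs/s)² = (1×0.0135)² = 0.000183;  (2·δq/q)² = (2×0.104)² = 0.0434
δQ/Q = √(0.0638) = 0.253
Q = 2.994e-06, so δQ = 0.253 × 2.994e-06 = 7.56e-07.

(2.994 ± 0.756) × 10^-6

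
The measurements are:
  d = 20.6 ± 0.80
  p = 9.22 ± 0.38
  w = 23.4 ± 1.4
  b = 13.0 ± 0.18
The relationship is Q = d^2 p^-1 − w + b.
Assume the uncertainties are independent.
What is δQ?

4.29

Let h = d^2·p^-1 = 46.0. δh/h = √((2·δd/d)² + (-1·δp/p)²) = √(0.00603 + 0.00170) = 0.0879, so δh = 4.05.
Q = h − w + b: δQ = √(δh² + δw² + δb²) = √(16.4 + 1.96 + 0.0324) = 4.29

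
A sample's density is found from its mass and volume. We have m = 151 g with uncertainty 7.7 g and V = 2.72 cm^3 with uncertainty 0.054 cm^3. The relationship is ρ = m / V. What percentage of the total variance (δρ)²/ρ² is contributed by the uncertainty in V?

(δρ/ρ)² = (1·δm/m)² + (-1·δV/V)²
  m term: (1×0.0510)² = 0.00260
  V term: (-1×0.0199)² = 0.000394
Total = 0.00299. Share from V = 0.000394/0.00299 = 0.132.

13.2%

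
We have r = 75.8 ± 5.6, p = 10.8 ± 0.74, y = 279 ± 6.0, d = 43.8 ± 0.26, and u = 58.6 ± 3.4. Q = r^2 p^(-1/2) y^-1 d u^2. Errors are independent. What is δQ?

For a monomial Q ∝ r^2, p^(-1/2), y^-1, d, u^2, fractional errors add in quadrature:
  (2·δr/r)² = (2×0.0739)² = 0.0218;  (−½·δp/p)² = (-0.5×0.0685)² = 0.00117;  (-1·δy/y)² = (-1×0.0215)² = 0.000462;  (1·δd/d)² = (1×0.00594)² = 3.52e-05;  (2·δu/u)² = (2×0.0580)² = 0.0135
δQ/Q = √(0.0370) = 0.192
Q = 9.43e+05, so δQ = 0.192 × 9.43e+05 = 1.81e+05.

1.81e+05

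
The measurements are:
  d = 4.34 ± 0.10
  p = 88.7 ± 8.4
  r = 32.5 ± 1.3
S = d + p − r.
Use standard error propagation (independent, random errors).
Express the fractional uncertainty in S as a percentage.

Sums and differences: (δS)² = Σ (cᵢ δxᵢ)².
  (δd)² = 0.0100;  (δp)² = 70.6;  (δr)² = 1.69
δS = √(72.3) = 8.50
S = 60.5, so δS/S = 8.50/60.5 = 0.140.

14.0%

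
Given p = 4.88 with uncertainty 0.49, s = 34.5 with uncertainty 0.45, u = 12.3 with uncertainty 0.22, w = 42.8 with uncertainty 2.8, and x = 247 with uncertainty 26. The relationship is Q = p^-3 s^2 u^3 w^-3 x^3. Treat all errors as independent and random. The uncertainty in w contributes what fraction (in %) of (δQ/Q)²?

16.6%

(δQ/Q)² = (-3·δp/p)² + (2·δs/s)² + (3·δu/u)² + (-3·δw/w)² + (3·δx/x)²
  p term: (-3×0.100)² = 0.0907
  s term: (2×0.0130)² = 0.000681
  u term: (3×0.0179)² = 0.00288
  w term: (-3×0.0654)² = 0.0385
  x term: (3×0.105)² = 0.0997
Total = 0.233. Share from w = 0.0385/0.233 = 0.166.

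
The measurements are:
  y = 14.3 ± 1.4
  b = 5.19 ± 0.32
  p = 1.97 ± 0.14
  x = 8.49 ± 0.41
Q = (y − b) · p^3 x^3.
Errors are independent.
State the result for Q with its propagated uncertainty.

Let u = y − b = 9.11. δu = √(δy² + δb²) = √(1.96 + 0.102) = 1.44, so δu/u = 0.158.
Q is then a monomial in u, p, x:
δQ/Q = √((δu/u)² + (3·δp/p)² + (3·δx/x)²) = √(0.0249 + 0.0455 + 0.0210) = 0.302
Q = 42600, so δQ = 0.302 × 42600 = 12900.

42600 ± 12900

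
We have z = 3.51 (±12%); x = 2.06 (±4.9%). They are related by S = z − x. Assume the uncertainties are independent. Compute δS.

Absolute uncertainties add in quadrature for a linear combination:
  (δz)² = 0.177;  (δx)² = 0.0102
δS = √(0.188) = 0.433

0.433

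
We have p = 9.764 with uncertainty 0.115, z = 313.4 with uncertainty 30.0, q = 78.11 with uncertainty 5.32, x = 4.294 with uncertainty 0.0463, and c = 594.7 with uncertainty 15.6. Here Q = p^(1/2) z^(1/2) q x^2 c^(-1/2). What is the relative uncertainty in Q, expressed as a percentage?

For a monomial Q ∝ p^(1/2), z^(1/2), q, x^2, c^(-1/2), fractional errors add in quadrature:
  (½·δp/p)² = (0.5×0.0118)² = 3.47e-05;  (½·δz/z)² = (0.5×0.0957)² = 0.00229;  (1·δq/q)² = (1×0.0681)² = 0.00464;  (2·δx/x)² = (2×0.0108)² = 0.000465;  (−½·δc/c)² = (-0.5×0.0262)² = 0.000172
δQ/Q = √(0.00760) = 0.0872

8.72%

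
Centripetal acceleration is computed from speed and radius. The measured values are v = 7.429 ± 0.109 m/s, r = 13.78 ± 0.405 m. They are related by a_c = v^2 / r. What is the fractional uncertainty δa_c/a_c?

0.0415

For a monomial a_c ∝ v^2, r^-1, fractional errors add in quadrature:
  (2·δv/v)² = (2×0.0147)² = 0.000861;  (-1·δr/r)² = (-1×0.0294)² = 0.000864
δa_c/a_c = √(0.00172) = 0.0415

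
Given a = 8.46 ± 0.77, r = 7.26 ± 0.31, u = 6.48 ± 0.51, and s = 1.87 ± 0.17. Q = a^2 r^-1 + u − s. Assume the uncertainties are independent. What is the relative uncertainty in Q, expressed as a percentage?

13.3%

Let p = a^2·r^-1 = 9.86. δp/p = √((2·δa/a)² + (-1·δr/r)²) = √(0.0331 + 0.00182) = 0.187, so δp = 1.84.
Q = p + u − s: δQ = √(δp² + δu² + δs²) = √(3.40 + 0.260 + 0.0289) = 1.92
Q = 14.5, so δQ/Q = 1.92/14.5 = 0.133.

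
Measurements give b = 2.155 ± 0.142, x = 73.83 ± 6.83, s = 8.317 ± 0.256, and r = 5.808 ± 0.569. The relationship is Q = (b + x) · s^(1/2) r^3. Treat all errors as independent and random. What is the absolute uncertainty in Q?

Let u = b + x = 75.98. δu = √(δb² + δx²) = √(0.0202 + 46.6) = 6.83, so δu/u = 0.0899.
Q is then a monomial in u, s, r:
δQ/Q = √((δu/u)² + (½·δs/s)² + (3·δr/r)²) = √(0.00808 + 0.000237 + 0.0864) = 0.308
Q = 42930, so δQ = 0.308 × 42930 = 13200.

13200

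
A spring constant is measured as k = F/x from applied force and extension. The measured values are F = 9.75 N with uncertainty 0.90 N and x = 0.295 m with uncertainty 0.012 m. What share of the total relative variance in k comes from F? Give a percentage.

83.7%

(δk/k)² = (1·δF/F)² + (-1·δx/x)²
  F term: (1×0.0923)² = 0.00852
  x term: (-1×0.0407)² = 0.00165
Total = 0.0102. Share from F = 0.00852/0.0102 = 0.837.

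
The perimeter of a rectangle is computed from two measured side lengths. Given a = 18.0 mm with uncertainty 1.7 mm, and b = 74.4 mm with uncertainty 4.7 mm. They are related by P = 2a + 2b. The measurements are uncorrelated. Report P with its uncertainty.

For a sum/difference, combine absolute errors in quadrature:
  (2·δa)² = 11.6;  (2·δb)² = 88.4
δP = √(99.9) = 10.00 mm
P = 185 mm.

185 ± 10.00 mm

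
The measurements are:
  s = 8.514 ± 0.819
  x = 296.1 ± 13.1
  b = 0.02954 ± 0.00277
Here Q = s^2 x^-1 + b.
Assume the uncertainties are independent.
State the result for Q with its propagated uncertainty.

0.2743 ± 0.0484

Let p = s^2·x^-1 = 0.2448. δp/p = √((2·δs/s)² + (-1·δx/x)²) = √(0.0370 + 0.00196) = 0.197, so δp = 0.0483.
Q = p + b: δQ = √(δp² + δb²) = √(0.00234 + 7.67e-06) = 0.0484
Q = 0.2743.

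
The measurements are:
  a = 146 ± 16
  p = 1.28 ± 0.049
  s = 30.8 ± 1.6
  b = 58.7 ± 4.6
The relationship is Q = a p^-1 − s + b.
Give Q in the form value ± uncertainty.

142 ± 14.1

Let w = a·p^-1 = 114. δw/w = √((1·δa/a)² + (-1·δp/p)²) = √(0.0120 + 0.00147) = 0.116, so δw = 13.2.
Q = w − s + b: δQ = √(δw² + δs² + δb²) = √(175 + 2.56 + 21.2) = 14.1
Q = 142.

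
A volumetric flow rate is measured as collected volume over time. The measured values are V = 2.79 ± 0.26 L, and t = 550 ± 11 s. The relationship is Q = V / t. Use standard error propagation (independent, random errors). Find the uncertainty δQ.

Relative error in a monomial: (δQ/Q)² = Σ (nᵢ · δxᵢ/xᵢ)².
  (1·δV/V)² = (1×0.0932)² = 0.00868;  (-1·δt/t)² = (-1×0.0200)² = 0.000400
δQ/Q = √(0.00908) = 0.0953
Q = 0.00507 L/s, so δQ = 0.0953 × 0.00507 = 0.000483 L/s.

0.000483 L/s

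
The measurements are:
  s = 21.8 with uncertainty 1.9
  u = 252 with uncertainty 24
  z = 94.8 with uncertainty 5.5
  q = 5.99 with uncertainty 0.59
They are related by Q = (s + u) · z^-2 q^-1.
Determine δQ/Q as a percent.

17.6%

Let w = s + u = 274. δw = √(δs² + δu²) = √(3.61 + 576) = 24.1, so δw/w = 0.0879.
Q is then a monomial in w, z, q:
δQ/Q = √((δw/w)² + (-2·δz/z)² + (-1·δq/q)²) = √(0.00773 + 0.0135 + 0.00970) = 0.176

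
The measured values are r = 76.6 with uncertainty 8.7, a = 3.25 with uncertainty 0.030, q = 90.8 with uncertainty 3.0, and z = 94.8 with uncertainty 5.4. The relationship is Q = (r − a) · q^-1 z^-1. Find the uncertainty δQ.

Let u = r − a = 73.3. δu = √(δr² + δa²) = √(75.7 + 0.000900) = 8.70, so δu/u = 0.119.
Q is then a monomial in u, q, z:
δQ/Q = √((δu/u)² + (-1·δq/q)² + (-1·δz/z)²) = √(0.0141 + 0.00109 + 0.00324) = 0.136
Q = 0.00852, so δQ = 0.136 × 0.00852 = 0.00116.

0.00116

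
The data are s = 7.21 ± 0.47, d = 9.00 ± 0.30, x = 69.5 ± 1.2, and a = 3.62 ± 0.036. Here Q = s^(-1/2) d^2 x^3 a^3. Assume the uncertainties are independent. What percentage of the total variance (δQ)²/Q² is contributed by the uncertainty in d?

48.9%

(δQ/Q)² = (−½·δs/s)² + (2·δd/d)² + (3·δx/x)² + (3·δa/a)²
  s term: (-0.5×0.0652)² = 0.00106
  d term: (2×0.0333)² = 0.00444
  x term: (3×0.0173)² = 0.00268
  a term: (3×0.00994)² = 0.000890
Total = 0.00908. Share from d = 0.00444/0.00908 = 0.489.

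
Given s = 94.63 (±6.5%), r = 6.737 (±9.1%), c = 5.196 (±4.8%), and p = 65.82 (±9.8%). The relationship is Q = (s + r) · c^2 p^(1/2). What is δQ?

2750

Let u = s + r = 101.4. δu = √(δs² + δr²) = √(37.8 + 0.376) = 6.18, so δu/u = 0.0610.
Q is then a monomial in u, c, p:
δQ/Q = √((δu/u)² + (2·δc/c)² + (½·δp/p)²) = √(0.00372 + 0.00922 + 0.00240) = 0.124
Q = 22200, so δQ = 0.124 × 22200 = 2750.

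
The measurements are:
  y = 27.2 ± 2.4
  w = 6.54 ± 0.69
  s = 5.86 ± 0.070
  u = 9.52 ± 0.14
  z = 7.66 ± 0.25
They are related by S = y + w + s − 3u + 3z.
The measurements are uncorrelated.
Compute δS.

2.64

For a sum/difference, combine absolute errors in quadrature:
  (δy)² = 5.76;  (δw)² = 0.476;  (δs)² = 0.00490;  (3·δu)² = 0.176;  (3·δz)² = 0.562
δS = √(6.98) = 2.64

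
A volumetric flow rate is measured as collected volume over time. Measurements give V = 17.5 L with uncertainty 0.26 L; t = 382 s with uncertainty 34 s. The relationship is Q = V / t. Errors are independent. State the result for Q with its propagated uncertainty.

Products/powers → add relative errors in quadrature, weighted by exponent:
  (1·δV/V)² = (1×0.0149)² = 0.000221;  (-1·δt/t)² = (-1×0.0890)² = 0.00792
δQ/Q = √(0.00814) = 0.0902
Q = 0.0458 L/s, so δQ = 0.0902 × 0.0458 = 0.00413 L/s.

0.0458 ± 0.00413 L/s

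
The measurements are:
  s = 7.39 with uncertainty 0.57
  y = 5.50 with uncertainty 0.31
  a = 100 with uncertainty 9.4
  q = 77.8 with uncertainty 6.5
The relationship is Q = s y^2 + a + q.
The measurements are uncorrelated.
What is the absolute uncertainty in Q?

Let p = s·y^2 = 224. δp/p = √((1·δs/s)² + (2·δy/y)²) = √(0.00595 + 0.0127) = 0.137, so δp = 30.5.
Q = p + a + q: δQ = √(δp² + δa² + δq²) = √(932 + 88.4 + 42.2) = 32.6

32.6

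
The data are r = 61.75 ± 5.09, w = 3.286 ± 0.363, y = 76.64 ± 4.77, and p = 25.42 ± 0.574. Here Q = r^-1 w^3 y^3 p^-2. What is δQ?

Relative error in a monomial: (δQ/Q)² = Σ (nᵢ · δxᵢ/xᵢ)².
  (-1·δr/r)² = (-1×0.0824)² = 0.00679;  (3·δw/w)² = (3×0.110)² = 0.110;  (3·δy/y)² = (3×0.0622)² = 0.0349;  (-2·δp/p)² = (-2×0.0226)² = 0.00204
δQ/Q = √(0.154) = 0.392
Q = 400.3, so δQ = 0.392 × 400.3 = 157.

157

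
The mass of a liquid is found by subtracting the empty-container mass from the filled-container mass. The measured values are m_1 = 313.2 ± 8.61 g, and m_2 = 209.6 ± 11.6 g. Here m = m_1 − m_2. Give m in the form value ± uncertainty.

m is a linear combination, so absolute uncertainties add in quadrature:
  (δm_1)² = 74.1;  (δm_2)² = 135
δm = √(209) = 14.4 g
m = 103.6 g.

103.6 ± 14.4 g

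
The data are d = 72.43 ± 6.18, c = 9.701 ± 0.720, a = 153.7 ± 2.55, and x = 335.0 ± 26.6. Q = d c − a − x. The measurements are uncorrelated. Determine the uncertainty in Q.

Let p = d·c = 702.6. δp/p = √((1·δd/d)² + (1·δc/c)²) = √(0.00728 + 0.00551) = 0.113, so δp = 79.5.
Q = p − a − x: δQ = √(δp² + δa² + δx²) = √(6310 + 6.50 + 708) = 83.8

83.8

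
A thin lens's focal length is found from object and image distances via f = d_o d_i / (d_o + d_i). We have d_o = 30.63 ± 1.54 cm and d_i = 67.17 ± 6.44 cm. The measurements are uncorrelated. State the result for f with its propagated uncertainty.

∂f/∂d_o = (d_i/(d_o+d_i))² = 0.472;  ∂f/∂d_i = (d_o/(d_o+d_i))² = 0.0981
δf = √((∂f/∂d_o · δd_o)² + (∂f/∂d_i · δd_i)²) = √(0.528 + 0.399) = 0.963 cm
f = 21.04 cm.

21.04 ± 0.963 cm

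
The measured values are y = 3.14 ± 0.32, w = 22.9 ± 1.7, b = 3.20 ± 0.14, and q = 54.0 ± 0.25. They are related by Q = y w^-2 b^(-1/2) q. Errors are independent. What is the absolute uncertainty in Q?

0.0328

Q is a product of powers, so relative uncertainties combine in quadrature:
  (1·δy/y)² = (1×0.102)² = 0.0104;  (-2·δw/w)² = (-2×0.0742)² = 0.0220;  (−½·δb/b)² = (-0.5×0.0438)² = 0.000479;  (1·δq/q)² = (1×0.00463)² = 2.14e-05
δQ/Q = √(0.0329) = 0.181
Q = 0.181, so δQ = 0.181 × 0.181 = 0.0328.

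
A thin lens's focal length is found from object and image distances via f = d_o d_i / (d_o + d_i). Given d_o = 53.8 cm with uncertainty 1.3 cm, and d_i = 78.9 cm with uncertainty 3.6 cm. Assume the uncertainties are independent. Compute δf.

0.749 cm

∂f/∂d_o = (d_i/(d_o+d_i))² = 0.354;  ∂f/∂d_i = (d_o/(d_o+d_i))² = 0.164
δf = √((∂f/∂d_o · δd_o)² + (∂f/∂d_i · δd_i)²) = √(0.211 + 0.350) = 0.749 cm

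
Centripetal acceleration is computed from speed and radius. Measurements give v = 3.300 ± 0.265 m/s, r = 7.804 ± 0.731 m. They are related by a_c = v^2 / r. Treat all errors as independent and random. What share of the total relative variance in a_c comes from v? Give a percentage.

(δa_c/a_c)² = (2·δv/v)² + (-1·δr/r)²
  v term: (2×0.0803)² = 0.0258
  r term: (-1×0.0937)² = 0.00877
Total = 0.0346. Share from v = 0.0258/0.0346 = 0.746.

74.6%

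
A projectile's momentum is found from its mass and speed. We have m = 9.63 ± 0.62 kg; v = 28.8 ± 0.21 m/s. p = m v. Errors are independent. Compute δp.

Since p is a product/quotient, work with relative uncertainties:
  (1·δm/m)² = (1×0.0644)² = 0.00415;  (1·δv/v)² = (1×0.00729)² = 5.32e-05
δp/p = √(0.00420) = 0.0648
p = 277 kg·m/s, so δp = 0.0648 × 277 = 18.0 kg·m/s.

18.0 kg·m/s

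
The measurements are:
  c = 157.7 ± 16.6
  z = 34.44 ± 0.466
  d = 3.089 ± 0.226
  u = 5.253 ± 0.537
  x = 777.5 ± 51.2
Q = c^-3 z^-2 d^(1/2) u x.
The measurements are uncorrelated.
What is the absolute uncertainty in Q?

Relative error in a monomial: (δQ/Q)² = Σ (nᵢ · δxᵢ/xᵢ)².
  (-3·δc/c)² = (-3×0.105)² = 0.0997;  (-2·δz/z)² = (-2×0.0135)² = 0.000732;  (½·δd/d)² = (0.5×0.0732)² = 0.00134;  (1·δu/u)² = (1×0.102)² = 0.0105;  (1·δx/x)² = (1×0.0659)² = 0.00434
δQ/Q = √(0.117) = 0.341
Q = 1.543e-06, so δQ = 0.341 × 1.543e-06 = 5.27e-07.

5.27e-07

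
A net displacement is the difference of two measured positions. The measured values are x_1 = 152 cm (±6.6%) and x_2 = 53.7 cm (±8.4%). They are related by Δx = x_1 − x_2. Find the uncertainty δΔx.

11.0 cm

Each term contributes (cᵢ δxᵢ)² to (δΔx)²:
  (δx_1)² = 101;  (δx_2)² = 20.3
δΔx = √(121) = 11.0 cm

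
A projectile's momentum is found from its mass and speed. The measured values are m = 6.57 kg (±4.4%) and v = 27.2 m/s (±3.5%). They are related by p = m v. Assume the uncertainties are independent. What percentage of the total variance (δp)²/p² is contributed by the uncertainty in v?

38.8%

(δp/p)² = (1·δm/m)² + (1·δv/v)²
  m term: (1×0.0440)² = 0.00194
  v term: (1×0.0350)² = 0.00123
Total = 0.00316. Share from v = 0.00123/0.00316 = 0.388.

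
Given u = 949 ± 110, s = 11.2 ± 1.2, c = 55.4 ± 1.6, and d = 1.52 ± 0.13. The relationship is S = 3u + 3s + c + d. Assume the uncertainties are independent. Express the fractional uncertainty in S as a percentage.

For a sum/difference, combine absolute errors in quadrature:
  (3·δu)² = 1.09e+05;  (3·δs)² = 13.0;  (δc)² = 2.56;  (δd)² = 0.0169
δS = √(1.09e+05) = 330
S = 2940, so δS/S = 330/2940 = 0.112.

11.2%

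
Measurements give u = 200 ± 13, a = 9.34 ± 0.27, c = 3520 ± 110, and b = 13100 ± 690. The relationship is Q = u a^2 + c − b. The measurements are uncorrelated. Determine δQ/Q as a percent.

Let p = u·a^2 = 17400. δp/p = √((1·δu/u)² + (2·δa/a)²) = √(0.00423 + 0.00334) = 0.0870, so δp = 1520.
Q = p + c − b: δQ = √(δp² + δc² + δb²) = √(2.3e+06 + 12100 + 4.76e+05) = 1670
Q = 7870, so δQ/Q = 1670/7870 = 0.212.

21.2%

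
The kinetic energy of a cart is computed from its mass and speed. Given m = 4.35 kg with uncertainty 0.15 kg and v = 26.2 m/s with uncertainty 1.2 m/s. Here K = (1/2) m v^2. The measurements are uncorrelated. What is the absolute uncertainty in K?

K is a product of powers, so relative uncertainties combine in quadrature:
  (1·δm/m)² = (1×0.0345)² = 0.00119;  (2·δv/v)² = (2×0.0458)² = 0.00839
δK/K = √(0.00958) = 0.0979
K = 1490 J, so δK = 0.0979 × 1490 = 146 J.

146 J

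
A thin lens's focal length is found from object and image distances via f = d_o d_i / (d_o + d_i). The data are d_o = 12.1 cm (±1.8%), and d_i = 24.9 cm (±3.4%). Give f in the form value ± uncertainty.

8.14 ± 0.134 cm

∂f/∂d_o = (d_i/(d_o+d_i))² = 0.453;  ∂f/∂d_i = (d_o/(d_o+d_i))² = 0.107
δf = √((∂f/∂d_o · δd_o)² + (∂f/∂d_i · δd_i)²) = √(0.00973 + 0.00820) = 0.134 cm
f = 8.14 cm.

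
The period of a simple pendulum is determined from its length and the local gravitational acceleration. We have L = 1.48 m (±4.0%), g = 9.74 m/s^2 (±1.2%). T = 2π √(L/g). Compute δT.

Relative error in a monomial: (δT/T)² = Σ (nᵢ · δxᵢ/xᵢ)².
  (½·δL/L)² = (0.5×0.0400)² = 0.000400;  (−½·δg/g)² = (-0.5×0.0120)² = 3.6e-05
δT/T = √(0.000436) = 0.0209
T = 2.45 s, so δT = 0.0209 × 2.45 = 0.0511 s.

0.0511 s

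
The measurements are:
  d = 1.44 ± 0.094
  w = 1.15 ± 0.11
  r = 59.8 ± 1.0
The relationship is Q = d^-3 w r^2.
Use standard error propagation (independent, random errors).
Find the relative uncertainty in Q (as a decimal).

Products/powers → add relative errors in quadrature, weighted by exponent:
  (-3·δd/d)² = (-3×0.0653)² = 0.0384;  (1·δw/w)² = (1×0.0957)² = 0.00915;  (2·δr/r)² = (2×0.0167)² = 0.00112
δQ/Q = √(0.0486) = 0.220

0.220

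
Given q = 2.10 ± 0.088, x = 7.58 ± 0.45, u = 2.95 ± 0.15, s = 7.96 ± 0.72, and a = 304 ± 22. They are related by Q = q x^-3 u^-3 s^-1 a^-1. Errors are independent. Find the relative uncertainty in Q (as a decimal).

Relative error in a monomial: (δQ/Q)² = Σ (nᵢ · δxᵢ/xᵢ)².
  (1·δq/q)² = (1×0.0419)² = 0.00176;  (-3·δx/x)² = (-3×0.0594)² = 0.0317;  (-3·δu/u)² = (-3×0.0508)² = 0.0233;  (-1·δs/s)² = (-1×0.0905)² = 0.00818;  (-1·δa/a)² = (-1×0.0724)² = 0.00524
δQ/Q = √(0.0702) = 0.265

0.265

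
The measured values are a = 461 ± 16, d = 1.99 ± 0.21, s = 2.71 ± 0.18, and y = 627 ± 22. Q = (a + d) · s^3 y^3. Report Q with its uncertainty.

(2.27 ± 0.518) × 10^12

Let u = a + d = 463. δu = √(δa² + δd²) = √(256 + 0.0441) = 16.0, so δu/u = 0.0346.
Q is then a monomial in u, s, y:
δQ/Q = √((δu/u)² + (3·δs/s)² + (3·δy/y)²) = √(0.00119 + 0.0397 + 0.0111) = 0.228
Q = 2.27e+12, so δQ = 0.228 × 2.27e+12 = 5.18e+11.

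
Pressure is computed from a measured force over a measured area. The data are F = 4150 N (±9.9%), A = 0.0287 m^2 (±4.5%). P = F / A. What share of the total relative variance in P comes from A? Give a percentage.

17.1%

(δP/P)² = (1·δF/F)² + (-1·δA/A)²
  F term: (1×0.0990)² = 0.00980
  A term: (-1×0.0450)² = 0.00202
Total = 0.0118. Share from A = 0.00202/0.0118 = 0.171.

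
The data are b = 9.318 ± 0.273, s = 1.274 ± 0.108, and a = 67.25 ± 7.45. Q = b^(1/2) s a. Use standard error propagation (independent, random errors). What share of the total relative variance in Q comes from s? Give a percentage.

36.5%

(δQ/Q)² = (½·δb/b)² + (1·δs/s)² + (1·δa/a)²
  b term: (0.5×0.0293)² = 0.000215
  s term: (1×0.0848)² = 0.00719
  a term: (1×0.111)² = 0.0123
Total = 0.0197. Share from s = 0.00719/0.0197 = 0.365.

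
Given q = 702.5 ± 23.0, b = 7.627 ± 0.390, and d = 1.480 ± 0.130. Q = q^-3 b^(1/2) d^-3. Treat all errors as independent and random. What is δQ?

Q is a product of powers, so relative uncertainties combine in quadrature:
  (-3·δq/q)² = (-3×0.0327)² = 0.00965;  (½·δb/b)² = (0.5×0.0511)² = 0.000654;  (-3·δd/d)² = (-3×0.0878)² = 0.0694
δQ/Q = √(0.0797) = 0.282
Q = 2.457e-09, so δQ = 0.282 × 2.457e-09 = 6.94e-10.

6.94e-10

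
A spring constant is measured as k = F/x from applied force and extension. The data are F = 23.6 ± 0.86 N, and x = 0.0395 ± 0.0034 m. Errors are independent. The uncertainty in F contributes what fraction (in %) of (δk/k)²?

15.2%

(δk/k)² = (1·δF/F)² + (-1·δx/x)²
  F term: (1×0.0364)² = 0.00133
  x term: (-1×0.0861)² = 0.00741
Total = 0.00874. Share from F = 0.00133/0.00874 = 0.152.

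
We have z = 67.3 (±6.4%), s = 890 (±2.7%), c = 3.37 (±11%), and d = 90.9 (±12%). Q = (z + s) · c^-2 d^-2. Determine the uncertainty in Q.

0.00333

Let u = z + s = 957. δu = √(δz² + δs²) = √(18.6 + 577) = 24.4, so δu/u = 0.0255.
Q is then a monomial in u, c, d:
δQ/Q = √((δu/u)² + (-2·δc/c)² + (-2·δd/d)²) = √(0.000650 + 0.0484 + 0.0576) = 0.327
Q = 0.0102, so δQ = 0.327 × 0.0102 = 0.00333.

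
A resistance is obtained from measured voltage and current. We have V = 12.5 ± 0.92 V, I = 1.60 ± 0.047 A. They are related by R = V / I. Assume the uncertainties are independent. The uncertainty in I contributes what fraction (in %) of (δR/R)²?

(δR/R)² = (1·δV/V)² + (-1·δI/I)²
  V term: (1×0.0736)² = 0.00542
  I term: (-1×0.0294)² = 0.000863
Total = 0.00628. Share from I = 0.000863/0.00628 = 0.137.

13.7%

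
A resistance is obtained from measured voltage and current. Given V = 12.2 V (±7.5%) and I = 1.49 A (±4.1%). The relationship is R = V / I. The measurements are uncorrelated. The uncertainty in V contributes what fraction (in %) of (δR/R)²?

(δR/R)² = (1·δV/V)² + (-1·δI/I)²
  V term: (1×0.0750)² = 0.00562
  I term: (-1×0.0410)² = 0.00168
Total = 0.00731. Share from V = 0.00562/0.00731 = 0.770.

77.0%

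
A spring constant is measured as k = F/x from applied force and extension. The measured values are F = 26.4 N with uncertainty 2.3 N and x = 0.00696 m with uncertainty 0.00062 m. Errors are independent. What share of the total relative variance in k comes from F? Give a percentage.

48.9%

(δk/k)² = (1·δF/F)² + (-1·δx/x)²
  F term: (1×0.0871)² = 0.00759
  x term: (-1×0.0891)² = 0.00794
Total = 0.0155. Share from F = 0.00759/0.0155 = 0.489.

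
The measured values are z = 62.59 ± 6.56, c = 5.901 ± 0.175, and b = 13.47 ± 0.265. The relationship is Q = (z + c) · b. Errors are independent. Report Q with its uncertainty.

922.6 ± 90.2

Let u = z + c = 68.49. δu = √(δz² + δc²) = √(43.0 + 0.0306) = 6.56, so δu/u = 0.0958.
Q is then a monomial in u, b:
δQ/Q = √((δu/u)² + (1·δb/b)²) = √(0.00918 + 0.000387) = 0.0978
Q = 922.6, so δQ = 0.0978 × 922.6 = 90.2.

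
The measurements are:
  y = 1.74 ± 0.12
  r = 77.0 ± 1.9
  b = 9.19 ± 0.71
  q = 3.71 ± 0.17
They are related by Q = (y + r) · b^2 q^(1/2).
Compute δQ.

Let u = y + r = 78.7. δu = √(δy² + δr²) = √(0.0144 + 3.61) = 1.90, so δu/u = 0.0242.
Q is then a monomial in u, b, q:
δQ/Q = √((δu/u)² + (2·δb/b)² + (½·δq/q)²) = √(0.000585 + 0.0239 + 0.000525) = 0.158
Q = 12800, so δQ = 0.158 × 12800 = 2020.

2020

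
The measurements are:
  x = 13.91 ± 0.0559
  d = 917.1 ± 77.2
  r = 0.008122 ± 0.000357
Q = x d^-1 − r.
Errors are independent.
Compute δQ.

0.00133

Let p = x·d^-1 = 0.01517. δp/p = √((1·δx/x)² + (-1·δd/d)²) = √(1.61e-05 + 0.00709) = 0.0843, so δp = 0.00128.
Q = p − r: δQ = √(δp² + δr²) = √(1.63e-06 + 1.27e-07) = 0.00133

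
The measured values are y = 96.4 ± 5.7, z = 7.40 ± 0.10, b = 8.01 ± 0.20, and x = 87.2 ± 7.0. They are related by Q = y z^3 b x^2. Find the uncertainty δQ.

4.23e+08

For a monomial Q ∝ y, z^3, b, x^2, fractional errors add in quadrature:
  (1·δy/y)² = (1×0.0591)² = 0.00350;  (3·δz/z)² = (3×0.0135)² = 0.00164;  (1·δb/b)² = (1×0.0250)² = 0.000623;  (2·δx/x)² = (2×0.0803)² = 0.0258
δQ/Q = √(0.0315) = 0.178
Q = 2.38e+09, so δQ = 0.178 × 2.38e+09 = 4.23e+08.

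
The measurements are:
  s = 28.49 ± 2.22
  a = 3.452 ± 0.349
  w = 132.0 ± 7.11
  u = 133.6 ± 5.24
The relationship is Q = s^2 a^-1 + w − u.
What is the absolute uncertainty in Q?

Let p = s^2·a^-1 = 235.1. δp/p = √((2·δs/s)² + (-1·δa/a)²) = √(0.0243 + 0.0102) = 0.186, so δp = 43.7.
Q = p + w − u: δQ = √(δp² + δw² + δu²) = √(1910 + 50.6 + 27.5) = 44.6

44.6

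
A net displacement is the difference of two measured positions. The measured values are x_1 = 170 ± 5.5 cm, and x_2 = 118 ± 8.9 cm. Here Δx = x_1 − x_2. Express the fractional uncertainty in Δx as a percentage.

Δx is a linear combination, so absolute uncertainties add in quadrature:
  (δx_1)² = 30.2;  (δx_2)² = 79.2
δΔx = √(109) = 10.5 cm
Δx = 52.0 cm, so δΔx/Δx = 10.5/52.0 = 0.201.

20.1%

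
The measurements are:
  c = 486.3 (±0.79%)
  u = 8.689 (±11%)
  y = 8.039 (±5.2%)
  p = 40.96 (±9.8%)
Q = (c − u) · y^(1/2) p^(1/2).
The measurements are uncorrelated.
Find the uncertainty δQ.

Let w = c − u = 477.6. δw = √(δc² + δu²) = √(14.8 + 0.914) = 3.96, so δw/w = 0.00829.
Q is then a monomial in w, y, p:
δQ/Q = √((δw/w)² + (½·δy/y)² + (½·δp/p)²) = √(6.87e-05 + 0.000676 + 0.00240) = 0.0561
Q = 8667, so δQ = 0.0561 × 8667 = 486.

486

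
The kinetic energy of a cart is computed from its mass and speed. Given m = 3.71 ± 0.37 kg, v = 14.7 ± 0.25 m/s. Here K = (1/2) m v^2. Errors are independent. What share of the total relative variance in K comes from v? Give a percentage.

10.4%

(δK/K)² = (1·δm/m)² + (2·δv/v)²
  m term: (1×0.0997)² = 0.00995
  v term: (2×0.0170)² = 0.00116
Total = 0.0111. Share from v = 0.00116/0.0111 = 0.104.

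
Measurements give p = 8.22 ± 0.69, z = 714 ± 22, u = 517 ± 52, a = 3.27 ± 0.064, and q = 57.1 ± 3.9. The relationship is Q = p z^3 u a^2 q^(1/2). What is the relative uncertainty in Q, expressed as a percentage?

16.9%

Q is a product of powers, so relative uncertainties combine in quadrature:
  (1·δp/p)² = (1×0.0839)² = 0.00705;  (3·δz/z)² = (3×0.0308)² = 0.00854;  (1·δu/u)² = (1×0.101)² = 0.0101;  (2·δa/a)² = (2×0.0196)² = 0.00153;  (½·δq/q)² = (0.5×0.0683)² = 0.00117
δQ/Q = √(0.0284) = 0.169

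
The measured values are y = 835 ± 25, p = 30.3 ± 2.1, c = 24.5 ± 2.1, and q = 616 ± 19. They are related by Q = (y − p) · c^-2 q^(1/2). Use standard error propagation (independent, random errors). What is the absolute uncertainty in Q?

5.82

Let u = y − p = 805. δu = √(δy² + δp²) = √(625 + 4.41) = 25.1, so δu/u = 0.0312.
Q is then a monomial in u, c, q:
δQ/Q = √((δu/u)² + (-2·δc/c)² + (½·δq/q)²) = √(0.000972 + 0.0294 + 0.000238) = 0.175
Q = 33.3, so δQ = 0.175 × 33.3 = 5.82.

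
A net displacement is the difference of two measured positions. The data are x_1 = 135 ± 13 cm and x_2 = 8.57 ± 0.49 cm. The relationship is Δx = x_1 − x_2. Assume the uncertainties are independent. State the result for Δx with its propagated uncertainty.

For a sum/difference, combine absolute errors in quadrature:
  (δx_1)² = 169;  (δx_2)² = 0.240
δΔx = √(169) = 13.0 cm
Δx = 126 cm.

126 ± 13.0 cm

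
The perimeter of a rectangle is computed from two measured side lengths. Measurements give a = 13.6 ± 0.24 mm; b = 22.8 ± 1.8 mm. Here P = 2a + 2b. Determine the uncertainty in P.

P is a linear combination, so absolute uncertainties add in quadrature:
  (2·δa)² = 0.230;  (2·δb)² = 13.0
δP = √(13.2) = 3.63 mm

3.63 mm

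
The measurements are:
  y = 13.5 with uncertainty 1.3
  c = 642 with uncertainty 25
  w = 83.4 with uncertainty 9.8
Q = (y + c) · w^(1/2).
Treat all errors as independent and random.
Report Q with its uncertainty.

5990 ± 419

Let u = y + c = 656. δu = √(δy² + δc²) = √(1.69 + 625) = 25.0, so δu/u = 0.0382.
Q is then a monomial in u, w:
δQ/Q = √((δu/u)² + (½·δw/w)²) = √(0.00146 + 0.00345) = 0.0701
Q = 5990, so δQ = 0.0701 × 5990 = 419.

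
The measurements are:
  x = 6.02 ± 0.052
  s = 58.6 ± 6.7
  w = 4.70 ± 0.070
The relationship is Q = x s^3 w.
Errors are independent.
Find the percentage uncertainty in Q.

34.3%

Q is a product of powers, so relative uncertainties combine in quadrature:
  (1·δx/x)² = (1×0.00864)² = 7.46e-05;  (3·δs/s)² = (3×0.114)² = 0.118;  (1·δw/w)² = (1×0.0149)² = 0.000222
δQ/Q = √(0.118) = 0.343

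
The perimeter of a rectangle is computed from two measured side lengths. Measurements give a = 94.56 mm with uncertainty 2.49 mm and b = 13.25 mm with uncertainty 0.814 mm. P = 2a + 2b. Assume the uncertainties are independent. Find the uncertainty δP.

5.24 mm

P is a linear combination, so absolute uncertainties add in quadrature:
  (2·δa)² = 24.8;  (2·δb)² = 2.65
δP = √(27.5) = 5.24 mm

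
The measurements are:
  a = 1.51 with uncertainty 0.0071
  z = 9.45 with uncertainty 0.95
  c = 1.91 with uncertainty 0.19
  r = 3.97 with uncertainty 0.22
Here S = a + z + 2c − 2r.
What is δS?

S is a linear combination, so absolute uncertainties add in quadrature:
  (δa)² = 5.04e-05;  (δz)² = 0.902;  (2·δc)² = 0.144;  (2·δr)² = 0.194
δS = √(1.24) = 1.11

1.11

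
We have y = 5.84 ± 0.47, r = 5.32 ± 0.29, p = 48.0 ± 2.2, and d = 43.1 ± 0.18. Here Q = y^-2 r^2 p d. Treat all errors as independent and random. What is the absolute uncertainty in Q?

For a monomial Q ∝ y^-2, r^2, p, d, fractional errors add in quadrature:
  (-2·δy/y)² = (-2×0.0805)² = 0.0259;  (2·δr/r)² = (2×0.0545)² = 0.0119;  (1·δp/p)² = (1×0.0458)² = 0.00210;  (1·δd/d)² = (1×0.00418)² = 1.74e-05
δQ/Q = √(0.0399) = 0.200
Q = 1720, so δQ = 0.200 × 1720 = 343.

343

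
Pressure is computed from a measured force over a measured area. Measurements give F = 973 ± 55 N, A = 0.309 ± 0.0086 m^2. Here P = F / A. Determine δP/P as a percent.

6.30%

Since P is a product/quotient, work with relative uncertainties:
  (1·δF/F)² = (1×0.0565)² = 0.00320;  (-1·δA/A)² = (-1×0.0278)² = 0.000775
δP/P = √(0.00397) = 0.0630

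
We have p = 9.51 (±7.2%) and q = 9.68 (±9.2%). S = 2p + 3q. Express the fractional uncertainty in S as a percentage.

Absolute uncertainties add in quadrature for a linear combination:
  (2·δp)² = 1.88;  (3·δq)² = 7.14
δS = √(9.01) = 3.00
S = 48.1, so δS/S = 3.00/48.1 = 0.0625.

6.25%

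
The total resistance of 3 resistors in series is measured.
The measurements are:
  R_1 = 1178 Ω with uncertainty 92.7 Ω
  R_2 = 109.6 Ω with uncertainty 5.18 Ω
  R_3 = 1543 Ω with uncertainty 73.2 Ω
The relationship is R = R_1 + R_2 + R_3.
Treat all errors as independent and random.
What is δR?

118 Ω

R is a linear combination, so absolute uncertainties add in quadrature:
  (δR_1)² = 8590;  (δR_2)² = 26.8;  (δR_3)² = 5360
δR = √(14000) = 118 Ω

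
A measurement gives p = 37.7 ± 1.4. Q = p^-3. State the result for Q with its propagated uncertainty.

Products/powers → add relative errors in quadrature, weighted by exponent:
  (-3·δp/p)² = (-3×0.0371)² = 0.0124
δQ/Q = √(0.0124) = 0.111
Q = 1.87e-05, so δQ = 0.111 × 1.87e-05 = 2.08e-06.

(1.87 ± 0.208) × 10^-5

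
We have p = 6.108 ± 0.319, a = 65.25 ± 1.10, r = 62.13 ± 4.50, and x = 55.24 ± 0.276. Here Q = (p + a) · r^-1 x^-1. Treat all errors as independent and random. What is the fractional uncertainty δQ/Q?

Let u = p + a = 71.36. δu = √(δp² + δa²) = √(0.102 + 1.21) = 1.15, so δu/u = 0.0161.
Q is then a monomial in u, r, x:
δQ/Q = √((δu/u)² + (-1·δr/r)² + (-1·δx/x)²) = √(0.000258 + 0.00525 + 2.5e-05) = 0.0744

0.0744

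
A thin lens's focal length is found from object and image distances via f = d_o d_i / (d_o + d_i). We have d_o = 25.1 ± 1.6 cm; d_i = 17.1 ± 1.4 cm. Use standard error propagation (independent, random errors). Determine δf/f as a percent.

5.51%

∂f/∂d_o = (d_i/(d_o+d_i))² = 0.164;  ∂f/∂d_i = (d_o/(d_o+d_i))² = 0.354
δf = √((∂f/∂d_o · δd_o)² + (∂f/∂d_i · δd_i)²) = √(0.0690 + 0.245) = 0.561 cm
f = 10.2 cm, so δf/f = 0.561/10.2 = 0.0551.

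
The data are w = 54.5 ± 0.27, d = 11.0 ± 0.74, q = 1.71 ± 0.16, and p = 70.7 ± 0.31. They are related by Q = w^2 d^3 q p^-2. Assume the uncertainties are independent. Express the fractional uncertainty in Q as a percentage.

22.3%

Since Q is a product/quotient, work with relative uncertainties:
  (2·δw/w)² = (2×0.00495)² = 9.82e-05;  (3·δd/d)² = (3×0.0673)² = 0.0407;  (1·δq/q)² = (1×0.0936)² = 0.00875;  (-2·δp/p)² = (-2×0.00438)² = 7.69e-05
δQ/Q = √(0.0497) = 0.223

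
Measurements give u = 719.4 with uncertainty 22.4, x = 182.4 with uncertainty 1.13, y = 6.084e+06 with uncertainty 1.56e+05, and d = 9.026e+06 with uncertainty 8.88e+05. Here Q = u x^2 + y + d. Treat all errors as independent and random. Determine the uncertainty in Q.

1.21e+06

Let p = u·x^2 = 2.393e+07. δp/p = √((1·δu/u)² + (2·δx/x)²) = √(0.000970 + 0.000154) = 0.0335, so δp = 8.02e+05.
Q = p + y + d: δQ = √(δp² + δy² + δd²) = √(6.43e+11 + 2.43e+10 + 7.89e+11) = 1.21e+06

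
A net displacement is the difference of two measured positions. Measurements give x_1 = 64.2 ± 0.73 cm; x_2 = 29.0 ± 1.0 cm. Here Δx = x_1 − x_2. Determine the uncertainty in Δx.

Absolute uncertainties add in quadrature for a linear combination:
  (δx_1)² = 0.533;  (δx_2)² = 1.00
δΔx = √(1.53) = 1.24 cm

1.24 cm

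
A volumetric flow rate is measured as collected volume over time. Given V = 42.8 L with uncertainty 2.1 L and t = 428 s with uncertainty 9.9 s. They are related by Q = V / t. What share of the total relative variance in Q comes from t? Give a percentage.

18.2%

(δQ/Q)² = (1·δV/V)² + (-1·δt/t)²
  V term: (1×0.0491)² = 0.00241
  t term: (-1×0.0231)² = 0.000535
Total = 0.00294. Share from t = 0.000535/0.00294 = 0.182.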